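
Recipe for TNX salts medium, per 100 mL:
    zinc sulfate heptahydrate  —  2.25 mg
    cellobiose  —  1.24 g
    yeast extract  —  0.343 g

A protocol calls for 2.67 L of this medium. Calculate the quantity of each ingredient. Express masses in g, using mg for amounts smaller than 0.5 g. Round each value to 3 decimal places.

zinc sulfate heptahydrate 60.075 mg; cellobiose 33.108 g; yeast extract 9.158 g

Scale factor = 2670 mL / 100 mL = 26.7.
zinc sulfate heptahydrate: 2.25 mg × (2670 mL / 100 mL) = 60.075 mg
cellobiose: 1.24 g × (2670 mL / 100 mL) = 33.108 g
yeast extract: 0.343 g × (2670 mL / 100 mL) = 9.158 g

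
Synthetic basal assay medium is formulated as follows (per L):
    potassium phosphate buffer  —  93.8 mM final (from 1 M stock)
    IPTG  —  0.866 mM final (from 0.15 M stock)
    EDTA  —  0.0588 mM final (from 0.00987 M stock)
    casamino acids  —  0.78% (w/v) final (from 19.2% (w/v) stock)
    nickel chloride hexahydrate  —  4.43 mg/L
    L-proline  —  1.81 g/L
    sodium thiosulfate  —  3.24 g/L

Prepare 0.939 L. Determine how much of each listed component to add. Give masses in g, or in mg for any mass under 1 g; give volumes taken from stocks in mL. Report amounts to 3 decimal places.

Working volume: 0.939 L.
potassium phosphate buffer: V = C2·V2/C1 = 93.8 mM × 939 mL ÷ 1000 mM = 88.078 mL
IPTG: C1V1 = C2V2 → 0.866 mM × 939 mL ÷ 150 mM = 5.421 mL
EDTA: C1V1 = C2V2 → 0.0588 mM × 939 mL ÷ 9.87 mM = 5.594 mL
casamino acids: V = C2·V2/C1 = 0.78% ÷ 19.2% × 939 mL = 38.147 mL
nickel chloride hexahydrate: 4.43 mg/L × 0.939 L = 4.160 mg
L-proline: 1.81 g/L × 0.939 L = 1.700 g
sodium thiosulfate: 3.24 g/L × 0.939 L = 3.042 g

potassium phosphate buffer 88.078 mL; IPTG 5.421 mL; EDTA 5.594 mL; casamino acids 38.147 mL; nickel chloride hexahydrate 4.160 mg; L-proline 1.700 g; sodium thiosulfate 3.042 g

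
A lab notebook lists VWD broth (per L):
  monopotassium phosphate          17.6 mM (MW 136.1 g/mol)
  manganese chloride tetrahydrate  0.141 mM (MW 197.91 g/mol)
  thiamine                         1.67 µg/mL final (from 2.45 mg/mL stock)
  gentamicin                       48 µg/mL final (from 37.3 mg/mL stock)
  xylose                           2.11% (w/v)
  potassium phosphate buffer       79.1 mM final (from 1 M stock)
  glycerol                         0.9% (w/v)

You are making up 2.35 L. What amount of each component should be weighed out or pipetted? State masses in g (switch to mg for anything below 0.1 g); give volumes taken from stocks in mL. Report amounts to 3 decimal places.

monopotassium phosphate 5.629 g; manganese chloride tetrahydrate 65.577 mg; thiamine 1.602 mL; gentamicin 3.024 mL; xylose 49.585 g; potassium phosphate buffer 185.885 mL; glycerol 21.150 g

Scale factor relative to 1 L: 2.35.
monopotassium phosphate: 17.6 mmol/L × 136.1 g/mol × 2.35 L ÷ 1000 = 5.629 g
manganese chloride tetrahydrate: 0.141 mmol/L × 197.91 mg/mmol × 2.35 L = 65.577 mg
thiamine: C1V1 = C2V2 → 1.67 µg/mL × 2350 mL ÷ 2450 µg/mL = 1.602 mL
gentamicin: C1V1 = C2V2 → 48 µg/mL × 2350 mL ÷ 37300 µg/mL = 3.024 mL
xylose: 2.11% w/v = 21.1 g/L → 21.1 × 2.35 L = 49.585 g
potassium phosphate buffer: dilute stock: 79.1 mM × 2350 mL ÷ 1000 mM = 185.885 mL
glycerol: 0.9 g per 100 mL × 2350 mL ÷ 100 = 21.150 g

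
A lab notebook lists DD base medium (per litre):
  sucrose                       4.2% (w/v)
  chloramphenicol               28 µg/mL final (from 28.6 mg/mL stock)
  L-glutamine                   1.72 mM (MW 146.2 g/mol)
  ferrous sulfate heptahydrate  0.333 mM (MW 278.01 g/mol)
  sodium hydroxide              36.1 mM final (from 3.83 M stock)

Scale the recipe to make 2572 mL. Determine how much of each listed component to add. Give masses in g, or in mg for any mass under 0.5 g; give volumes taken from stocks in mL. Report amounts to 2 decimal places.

Working volume: 2572 mL = 2.572 L.
sucrose: 4.2% w/v = 42 g/L → 42 × 2.572 L = 108.02 g
chloramphenicol: dilute stock: 28 µg/mL × 2572 mL ÷ 28600 µg/mL = 2.52 mL
L-glutamine: 1.72 mmol/L × 146.2 g/mol × 2.572 L ÷ 1000 = 0.65 g
ferrous sulfate heptahydrate: 0.333 mmol/L × 278.01 mg/mmol × 2.572 L = 238.11 mg
sodium hydroxide: C1V1 = C2V2 → 36.1 mM × 2572 mL ÷ 3830 mM = 24.24 mL

sucrose 108.02 g; chloramphenicol 2.52 mL; L-glutamine 0.65 g; ferrous sulfate heptahydrate 238.11 mg; sodium hydroxide 24.24 mL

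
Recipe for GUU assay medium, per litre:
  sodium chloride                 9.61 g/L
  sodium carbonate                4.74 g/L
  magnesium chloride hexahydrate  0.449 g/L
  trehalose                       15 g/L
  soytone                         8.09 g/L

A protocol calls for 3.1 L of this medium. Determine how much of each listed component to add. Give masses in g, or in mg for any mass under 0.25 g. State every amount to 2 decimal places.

sodium chloride 29.79 g; sodium carbonate 14.69 g; magnesium chloride hexahydrate 1.39 g; trehalose 46.50 g; soytone 25.08 g

Scale factor relative to 1 L: 3.1.
sodium chloride: 9.61 g/L × 3.1 L = 29.79 g
sodium carbonate: 4.74 g/L × 3.1 L = 14.69 g
magnesium chloride hexahydrate: 0.449 g/L × 3.1 L = 1.39 g
trehalose: 15 g/L × 3.1 L = 46.50 g
soytone: 8.09 g/L × 3.1 L = 25.08 g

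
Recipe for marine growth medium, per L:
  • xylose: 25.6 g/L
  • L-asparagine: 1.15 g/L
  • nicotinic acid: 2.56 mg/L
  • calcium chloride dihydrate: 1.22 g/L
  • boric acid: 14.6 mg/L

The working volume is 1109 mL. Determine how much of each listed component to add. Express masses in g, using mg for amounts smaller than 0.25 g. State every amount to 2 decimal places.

xylose 28.39 g; L-asparagine 1.28 g; nicotinic acid 2.84 mg; calcium chloride dihydrate 1.35 g; boric acid 16.19 mg

Working volume: 1109 mL = 1.109 L.
xylose: 25.6 g/L × 1.109 L = 28.39 g
L-asparagine: 1.15 g/L × 1.109 L = 1.28 g
nicotinic acid: 2.56 mg/L × 1.109 L = 2.84 mg
calcium chloride dihydrate: 1.22 g/L × 1.109 L = 1.35 g
boric acid: 14.6 mg/L × 1.109 L = 16.19 mg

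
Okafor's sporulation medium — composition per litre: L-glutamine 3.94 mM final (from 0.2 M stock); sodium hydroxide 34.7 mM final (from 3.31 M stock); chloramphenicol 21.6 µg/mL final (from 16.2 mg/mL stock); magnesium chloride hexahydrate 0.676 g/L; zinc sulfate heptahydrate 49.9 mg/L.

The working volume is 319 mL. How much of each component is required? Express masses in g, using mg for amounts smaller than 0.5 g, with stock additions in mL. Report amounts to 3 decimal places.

Target volume = 319 mL = 0.319 L.
L-glutamine: V = C2·V2/C1 = 3.94 mM × 319 mL ÷ 200 mM = 6.284 mL
sodium hydroxide: V = C2·V2/C1 = 34.7 mM × 319 mL ÷ 3310 mM = 3.344 mL
chloramphenicol: dilute stock: 21.6 µg/mL × 319 mL ÷ 16200 µg/mL = 0.425 mL
magnesium chloride hexahydrate: 0.676 g/L × 0.319 L = 0.215644 g = 215.644 mg
zinc sulfate heptahydrate: 49.9 mg/L × 0.319 L = 15.918 mg

L-glutamine 6.284 mL; sodium hydroxide 3.344 mL; chloramphenicol 0.425 mL; magnesium chloride hexahydrate 215.644 mg; zinc sulfate heptahydrate 15.918 mg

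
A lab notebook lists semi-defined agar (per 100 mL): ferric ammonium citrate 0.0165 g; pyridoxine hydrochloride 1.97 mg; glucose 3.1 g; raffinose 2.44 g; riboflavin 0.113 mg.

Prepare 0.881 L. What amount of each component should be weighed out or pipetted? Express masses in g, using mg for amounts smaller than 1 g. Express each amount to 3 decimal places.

Ratio of target to recipe volume: 881 / 100 = 8.81.
ferric ammonium citrate: 0.0165 g × (881 mL / 100 mL) = 0.145365 g = 145.365 mg
pyridoxine hydrochloride: 1.97 mg × (881 mL / 100 mL) = 17.356 mg
glucose: 3.1 g × (881 mL / 100 mL) = 27.311 g
raffinose: 2.44 g × (881 mL / 100 mL) = 21.496 g
riboflavin: 0.113 mg × (881 mL / 100 mL) = 0.996 mg

ferric ammonium citrate 145.365 mg; pyridoxine hydrochloride 17.356 mg; glucose 27.311 g; raffinose 21.496 g; riboflavin 0.996 mg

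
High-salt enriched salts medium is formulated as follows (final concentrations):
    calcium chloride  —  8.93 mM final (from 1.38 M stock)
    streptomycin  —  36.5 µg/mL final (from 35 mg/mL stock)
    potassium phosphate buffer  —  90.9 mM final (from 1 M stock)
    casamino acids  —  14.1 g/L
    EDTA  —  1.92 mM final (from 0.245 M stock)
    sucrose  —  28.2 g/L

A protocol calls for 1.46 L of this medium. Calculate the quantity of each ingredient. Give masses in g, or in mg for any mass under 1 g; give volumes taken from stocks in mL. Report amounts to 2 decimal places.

Scale factor relative to 1 L: 1.46.
calcium chloride: V = C2·V2/C1 = 8.93 mM × 1460 mL ÷ 1380 mM = 9.45 mL
streptomycin: dilute stock: 36.5 µg/mL × 1460 mL ÷ 35000 µg/mL = 1.52 mL
potassium phosphate buffer: V = C2·V2/C1 = 90.9 mM × 1460 mL ÷ 1000 mM = 132.71 mL
casamino acids: 14.1 g/L × 1.46 L = 20.59 g
EDTA: C1V1 = C2V2 → 1.92 mM × 1460 mL ÷ 245 mM = 11.44 mL
sucrose: 28.2 g/L × 1.46 L = 41.17 g

calcium chloride 9.45 mL; streptomycin 1.52 mL; potassium phosphate buffer 132.71 mL; casamino acids 20.59 g; EDTA 11.44 mL; sucrose 41.17 g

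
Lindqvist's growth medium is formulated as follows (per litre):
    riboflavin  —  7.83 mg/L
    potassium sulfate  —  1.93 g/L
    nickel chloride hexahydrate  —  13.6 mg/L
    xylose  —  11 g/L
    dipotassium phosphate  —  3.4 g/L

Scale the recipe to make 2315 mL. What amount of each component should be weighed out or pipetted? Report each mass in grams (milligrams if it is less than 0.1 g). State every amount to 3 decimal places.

riboflavin 18.126 mg; potassium sulfate 4.468 g; nickel chloride hexahydrate 31.484 mg; xylose 25.465 g; dipotassium phosphate 7.871 g

Scale factor relative to 1 L: 2.315.
riboflavin: 7.83 mg/L × 2.315 L = 18.126 mg
potassium sulfate: 1.93 g/L × 2.315 L = 4.468 g
nickel chloride hexahydrate: 13.6 mg/L × 2.315 L = 31.484 mg
xylose: 11 g/L × 2.315 L = 25.465 g
dipotassium phosphate: 3.4 g/L × 2.315 L = 7.871 g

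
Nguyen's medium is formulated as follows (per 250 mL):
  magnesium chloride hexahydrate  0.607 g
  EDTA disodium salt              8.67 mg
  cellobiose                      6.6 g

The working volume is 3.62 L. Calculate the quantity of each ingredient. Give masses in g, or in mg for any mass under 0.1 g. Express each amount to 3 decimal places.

Ratio of target to recipe volume: 3620 / 250 = 14.48.
magnesium chloride hexahydrate: 0.607 g × (3620 mL / 250 mL) = 8.789 g
EDTA disodium salt: 8.67 mg × (3620 mL / 250 mL) = 125.542 mg = 0.126 g
cellobiose: 6.6 g × (3620 mL / 250 mL) = 95.568 g

magnesium chloride hexahydrate 8.789 g; EDTA disodium salt 0.126 g; cellobiose 95.568 g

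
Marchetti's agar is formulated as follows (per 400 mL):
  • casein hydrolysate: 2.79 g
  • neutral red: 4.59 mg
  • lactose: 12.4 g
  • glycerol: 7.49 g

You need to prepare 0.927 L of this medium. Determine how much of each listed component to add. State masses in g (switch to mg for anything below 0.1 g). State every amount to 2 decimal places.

Ratio of target to recipe volume: 927 / 400 = 2.3175.
casein hydrolysate: 2.79 g × (927 mL / 400 mL) = 6.47 g
neutral red: 4.59 mg × (927 mL / 400 mL) = 10.64 mg
lactose: 12.4 g × (927 mL / 400 mL) = 28.74 g
glycerol: 7.49 g × (927 mL / 400 mL) = 17.36 g

casein hydrolysate 6.47 g; neutral red 10.64 mg; lactose 28.74 g; glycerol 17.36 g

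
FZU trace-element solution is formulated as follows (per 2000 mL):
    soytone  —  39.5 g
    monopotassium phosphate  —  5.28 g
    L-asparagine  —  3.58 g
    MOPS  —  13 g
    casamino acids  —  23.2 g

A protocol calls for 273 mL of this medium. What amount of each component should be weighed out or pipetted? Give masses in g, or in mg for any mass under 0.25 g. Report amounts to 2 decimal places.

Ratio of target to recipe volume: 273 / 2000 = 0.1365.
soytone: 39.5 g × (273 mL / 2000 mL) = 5.39 g
monopotassium phosphate: 5.28 g × (273 mL / 2000 mL) = 0.72 g
L-asparagine: 3.58 g × (273 mL / 2000 mL) = 0.49 g
MOPS: 13 g × (273 mL / 2000 mL) = 1.77 g
casamino acids: 23.2 g × (273 mL / 2000 mL) = 3.17 g

soytone 5.39 g; monopotassium phosphate 0.72 g; L-asparagine 0.49 g; MOPS 1.77 g; casamino acids 3.17 g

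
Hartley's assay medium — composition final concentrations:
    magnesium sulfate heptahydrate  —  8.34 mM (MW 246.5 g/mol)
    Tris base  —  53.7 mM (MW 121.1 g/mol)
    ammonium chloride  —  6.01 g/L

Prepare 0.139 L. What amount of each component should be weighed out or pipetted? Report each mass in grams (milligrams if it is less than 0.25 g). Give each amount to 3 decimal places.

magnesium sulfate heptahydrate 0.286 g; Tris base 0.904 g; ammonium chloride 0.835 g

Scale factor relative to 1 L: 0.139.
magnesium sulfate heptahydrate: 8.34 mmol/L × 246.5 g/mol × 0.139 L ÷ 1000 = 0.286 g
Tris base: 53.7 mmol/L × 121.1 g/mol × 0.139 L ÷ 1000 = 0.904 g
ammonium chloride: 6.01 g/L × 0.139 L = 0.835 g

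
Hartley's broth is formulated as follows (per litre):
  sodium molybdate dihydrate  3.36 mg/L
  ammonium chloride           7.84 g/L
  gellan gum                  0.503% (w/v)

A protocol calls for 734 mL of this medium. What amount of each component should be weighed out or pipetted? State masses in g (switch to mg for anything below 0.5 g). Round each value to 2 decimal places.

sodium molybdate dihydrate 2.47 mg; ammonium chloride 5.75 g; gellan gum 3.69 g

Scale factor relative to 1 L: 0.734.
sodium molybdate dihydrate: 3.36 mg/L × 0.734 L = 2.47 mg
ammonium chloride: 7.84 g/L × 0.734 L = 5.75 g
gellan gum: 0.503 g per 100 mL × 734 mL ÷ 100 = 3.69 g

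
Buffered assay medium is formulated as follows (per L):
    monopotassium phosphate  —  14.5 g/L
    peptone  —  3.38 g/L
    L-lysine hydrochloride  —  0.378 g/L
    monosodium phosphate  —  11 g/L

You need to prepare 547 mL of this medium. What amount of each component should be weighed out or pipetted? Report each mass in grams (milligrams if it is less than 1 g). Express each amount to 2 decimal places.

monopotassium phosphate 7.93 g; peptone 1.85 g; L-lysine hydrochloride 206.77 mg; monosodium phosphate 6.02 g

Working volume: 547 mL = 0.547 L.
monopotassium phosphate: 14.5 g/L × 0.547 L = 7.93 g
peptone: 3.38 g/L × 0.547 L = 1.85 g
L-lysine hydrochloride: 0.378 g/L × 0.547 L = 0.206766 g = 206.77 mg
monosodium phosphate: 11 g/L × 0.547 L = 6.02 g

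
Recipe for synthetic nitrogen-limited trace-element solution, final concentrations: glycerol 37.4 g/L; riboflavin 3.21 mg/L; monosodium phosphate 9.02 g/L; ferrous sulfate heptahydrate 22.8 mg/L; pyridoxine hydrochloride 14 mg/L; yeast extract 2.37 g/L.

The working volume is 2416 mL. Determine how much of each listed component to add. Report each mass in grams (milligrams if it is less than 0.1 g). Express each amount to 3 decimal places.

glycerol 90.358 g; riboflavin 7.755 mg; monosodium phosphate 21.792 g; ferrous sulfate heptahydrate 55.085 mg; pyridoxine hydrochloride 33.824 mg; yeast extract 5.726 g

Working volume: 2416 mL = 2.416 L.
glycerol: 37.4 g/L × 2.416 L = 90.358 g
riboflavin: 3.21 mg/L × 2.416 L = 7.755 mg
monosodium phosphate: 9.02 g/L × 2.416 L = 21.792 g
ferrous sulfate heptahydrate: 22.8 mg/L × 2.416 L = 55.085 mg
pyridoxine hydrochloride: 14 mg/L × 2.416 L = 33.824 mg
yeast extract: 2.37 g/L × 2.416 L = 5.726 g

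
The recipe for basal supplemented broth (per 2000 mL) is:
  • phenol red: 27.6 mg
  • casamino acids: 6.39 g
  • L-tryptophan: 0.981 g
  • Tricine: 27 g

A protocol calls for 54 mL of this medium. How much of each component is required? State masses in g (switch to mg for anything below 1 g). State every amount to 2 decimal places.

Ratio of target to recipe volume: 54 / 2000 = 0.027.
phenol red: 27.6 mg × (54 mL / 2000 mL) = 0.75 mg
casamino acids: 6.39 g × (54 mL / 2000 mL) = 0.17253 g = 172.53 mg
L-tryptophan: 0.981 g × (54 mL / 2000 mL) = 0.026487 g = 26.49 mg
Tricine: 27 g × (54 mL / 2000 mL) = 0.729 g = 729.00 mg

phenol red 0.75 mg; casamino acids 172.53 mg; L-tryptophan 26.49 mg; Tricine 729.00 mg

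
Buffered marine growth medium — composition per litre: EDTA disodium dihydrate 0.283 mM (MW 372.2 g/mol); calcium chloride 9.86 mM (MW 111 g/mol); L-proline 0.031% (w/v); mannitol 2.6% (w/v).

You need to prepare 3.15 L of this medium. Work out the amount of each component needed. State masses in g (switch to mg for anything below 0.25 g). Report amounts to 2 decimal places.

Working volume: 3.15 L.
EDTA disodium dihydrate: 0.283 mmol/L × 372.2 g/mol × 3.15 L ÷ 1000 = 0.33 g
calcium chloride: 9.86 mmol/L × 111 g/mol × 3.15 L ÷ 1000 = 3.45 g
L-proline: 0.031% w/v = 0.31 g/L → 0.31 × 3.15 L = 0.98 g
mannitol: 2.6 g per 100 mL × 3150 mL ÷ 100 = 81.90 g

EDTA disodium dihydrate 0.33 g; calcium chloride 3.45 g; L-proline 0.98 g; mannitol 81.90 g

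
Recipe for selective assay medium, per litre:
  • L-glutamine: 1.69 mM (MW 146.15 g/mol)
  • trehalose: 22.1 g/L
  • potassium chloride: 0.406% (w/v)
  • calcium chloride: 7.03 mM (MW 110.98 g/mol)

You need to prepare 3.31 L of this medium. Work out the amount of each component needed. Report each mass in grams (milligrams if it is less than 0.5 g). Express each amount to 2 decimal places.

L-glutamine 0.82 g; trehalose 73.15 g; potassium chloride 13.44 g; calcium chloride 2.58 g

Working volume: 3.31 L.
L-glutamine: 1.69 mmol/L × 146.15 g/mol × 3.31 L ÷ 1000 = 0.82 g
trehalose: 22.1 g/L × 3.31 L = 73.15 g
potassium chloride: 0.406% w/v = 4.06 g/L → 4.06 × 3.31 L = 13.44 g
calcium chloride: 7.03 mmol/L × 110.98 g/mol × 3.31 L ÷ 1000 = 2.58 g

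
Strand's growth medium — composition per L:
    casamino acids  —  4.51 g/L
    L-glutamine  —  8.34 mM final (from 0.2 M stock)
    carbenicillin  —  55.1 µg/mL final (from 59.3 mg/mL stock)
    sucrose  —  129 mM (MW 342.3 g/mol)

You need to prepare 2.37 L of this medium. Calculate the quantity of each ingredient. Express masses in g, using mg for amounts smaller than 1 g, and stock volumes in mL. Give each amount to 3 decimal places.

casamino acids 10.689 g; L-glutamine 98.829 mL; carbenicillin 2.202 mL; sucrose 104.651 g

Working volume: 2.37 L.
casamino acids: 4.51 g/L × 2.37 L = 10.689 g
L-glutamine: V = C2·V2/C1 = 8.34 mM × 2370 mL ÷ 200 mM = 98.829 mL
carbenicillin: C1V1 = C2V2 → 55.1 µg/mL × 2370 mL ÷ 59300 µg/mL = 2.202 mL
sucrose: 129 mmol/L × 342.3 g/mol × 2.37 L ÷ 1000 = 104.651 g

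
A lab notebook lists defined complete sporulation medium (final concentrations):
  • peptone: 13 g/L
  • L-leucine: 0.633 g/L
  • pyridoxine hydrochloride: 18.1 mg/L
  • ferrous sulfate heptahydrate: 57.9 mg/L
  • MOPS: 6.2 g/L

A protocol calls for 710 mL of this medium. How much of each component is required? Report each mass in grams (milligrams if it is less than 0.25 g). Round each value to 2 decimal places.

Target volume = 710 mL = 0.71 L.
peptone: 13 g/L × 0.71 L = 9.23 g
L-leucine: 0.633 g/L × 0.71 L = 0.45 g
pyridoxine hydrochloride: 18.1 mg/L × 0.71 L = 12.85 mg
ferrous sulfate heptahydrate: 57.9 mg/L × 0.71 L = 41.11 mg
MOPS: 6.2 g/L × 0.71 L = 4.40 g

peptone 9.23 g; L-leucine 0.45 g; pyridoxine hydrochloride 12.85 mg; ferrous sulfate heptahydrate 41.11 mg; MOPS 4.40 g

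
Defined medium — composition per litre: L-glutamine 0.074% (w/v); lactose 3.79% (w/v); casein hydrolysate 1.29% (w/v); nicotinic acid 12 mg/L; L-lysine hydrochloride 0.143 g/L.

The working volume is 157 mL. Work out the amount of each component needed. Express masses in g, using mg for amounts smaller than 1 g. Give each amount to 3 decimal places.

Working volume: 157 mL = 0.157 L.
L-glutamine: 0.074 g per 100 mL × 157 mL ÷ 100 = 0.11618 g = 116.180 mg
lactose: 3.79% w/v = 37.9 g/L → 37.9 × 0.157 L = 5.950 g
casein hydrolysate: 1.29% w/v = 12.9 g/L → 12.9 × 0.157 L = 2.025 g
nicotinic acid: 12 mg/L × 0.157 L = 1.884 mg
L-lysine hydrochloride: 0.143 g/L × 0.157 L = 0.022451 g = 22.451 mg

L-glutamine 116.180 mg; lactose 5.950 g; casein hydrolysate 2.025 g; nicotinic acid 1.884 mg; L-lysine hydrochloride 22.451 mg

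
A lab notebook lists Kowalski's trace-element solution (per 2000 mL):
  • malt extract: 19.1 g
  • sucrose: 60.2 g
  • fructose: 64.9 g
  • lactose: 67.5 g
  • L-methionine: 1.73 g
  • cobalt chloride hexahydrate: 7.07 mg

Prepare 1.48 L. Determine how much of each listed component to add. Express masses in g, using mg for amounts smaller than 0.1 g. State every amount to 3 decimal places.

Scale factor = 1480 mL / 2000 mL = 0.74.
malt extract: 19.1 g × (1480 mL / 2000 mL) = 14.134 g
sucrose: 60.2 g × (1480 mL / 2000 mL) = 44.548 g
fructose: 64.9 g × (1480 mL / 2000 mL) = 48.026 g
lactose: 67.5 g × (1480 mL / 2000 mL) = 49.950 g
L-methionine: 1.73 g × (1480 mL / 2000 mL) = 1.280 g
cobalt chloride hexahydrate: 7.07 mg × (1480 mL / 2000 mL) = 5.232 mg

malt extract 14.134 g; sucrose 44.548 g; fructose 48.026 g; lactose 49.950 g; L-methionine 1.280 g; cobalt chloride hexahydrate 5.232 mg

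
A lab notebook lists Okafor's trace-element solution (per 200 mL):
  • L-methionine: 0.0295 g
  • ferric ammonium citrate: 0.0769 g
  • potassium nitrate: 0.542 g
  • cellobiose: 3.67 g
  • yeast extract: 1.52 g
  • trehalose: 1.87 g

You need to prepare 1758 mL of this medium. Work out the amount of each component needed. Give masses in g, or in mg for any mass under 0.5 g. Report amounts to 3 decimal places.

Ratio of target to recipe volume: 1758 / 200 = 8.79.
L-methionine: 0.0295 g × (1758 mL / 200 mL) = 0.259305 g = 259.305 mg
ferric ammonium citrate: 0.0769 g × (1758 mL / 200 mL) = 0.676 g
potassium nitrate: 0.542 g × (1758 mL / 200 mL) = 4.764 g
cellobiose: 3.67 g × (1758 mL / 200 mL) = 32.259 g
yeast extract: 1.52 g × (1758 mL / 200 mL) = 13.361 g
trehalose: 1.87 g × (1758 mL / 200 mL) = 16.437 g

L-methionine 259.305 mg; ferric ammonium citrate 0.676 g; potassium nitrate 4.764 g; cellobiose 32.259 g; yeast extract 13.361 g; trehalose 16.437 g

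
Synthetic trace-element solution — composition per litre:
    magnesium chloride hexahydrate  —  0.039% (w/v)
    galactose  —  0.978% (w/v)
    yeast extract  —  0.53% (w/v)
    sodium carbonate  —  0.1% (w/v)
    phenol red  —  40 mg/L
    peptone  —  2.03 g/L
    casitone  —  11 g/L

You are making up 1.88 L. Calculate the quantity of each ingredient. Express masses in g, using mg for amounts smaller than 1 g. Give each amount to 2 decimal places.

Working volume: 1.88 L.
magnesium chloride hexahydrate: 0.039% w/v = 0.39 g/L → 0.39 × 1.88 L = 0.7332 g = 733.20 mg
galactose: 0.978 g per 100 mL × 1880 mL ÷ 100 = 18.39 g
yeast extract: 0.53% w/v = 5.3 g/L → 5.3 × 1.88 L = 9.96 g
sodium carbonate: 0.1 g per 100 mL × 1880 mL ÷ 100 = 1.88 g
phenol red: 40 mg/L × 1.88 L = 75.20 mg
peptone: 2.03 g/L × 1.88 L = 3.82 g
casitone: 11 g/L × 1.88 L = 20.68 g

magnesium chloride hexahydrate 733.20 mg; galactose 18.39 g; yeast extract 9.96 g; sodium carbonate 1.88 g; phenol red 75.20 mg; peptone 3.82 g; casitone 20.68 g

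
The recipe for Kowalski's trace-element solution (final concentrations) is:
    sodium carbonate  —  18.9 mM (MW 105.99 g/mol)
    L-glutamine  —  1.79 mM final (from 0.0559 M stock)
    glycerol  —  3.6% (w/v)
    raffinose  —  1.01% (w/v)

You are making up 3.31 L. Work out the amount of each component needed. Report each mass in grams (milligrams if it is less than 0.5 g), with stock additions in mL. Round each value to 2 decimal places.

sodium carbonate 6.63 g; L-glutamine 105.99 mL; glycerol 119.16 g; raffinose 33.43 g

Working volume: 3.31 L.
sodium carbonate: 18.9 mmol/L × 105.99 g/mol × 3.31 L ÷ 1000 = 6.63 g
L-glutamine: V = C2·V2/C1 = 1.79 mM × 3310 mL ÷ 55.9 mM = 105.99 mL
glycerol: 3.6 g per 100 mL × 3310 mL ÷ 100 = 119.16 g
raffinose: 1.01 g per 100 mL × 3310 mL ÷ 100 = 33.43 g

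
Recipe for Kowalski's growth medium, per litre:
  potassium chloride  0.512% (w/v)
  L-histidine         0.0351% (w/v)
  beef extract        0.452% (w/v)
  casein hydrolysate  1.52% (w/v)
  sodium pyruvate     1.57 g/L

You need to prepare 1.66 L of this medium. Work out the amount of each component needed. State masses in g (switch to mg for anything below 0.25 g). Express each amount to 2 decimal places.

potassium chloride 8.50 g; L-histidine 0.58 g; beef extract 7.50 g; casein hydrolysate 25.23 g; sodium pyruvate 2.61 g

Scale factor relative to 1 L: 1.66.
potassium chloride: 0.512 g per 100 mL × 1660 mL ÷ 100 = 8.50 g
L-histidine: 0.0351% w/v = 0.351 g/L → 0.351 × 1.66 L = 0.58 g
beef extract: 0.452% w/v = 4.52 g/L → 4.52 × 1.66 L = 7.50 g
casein hydrolysate: 1.52 g per 100 mL × 1660 mL ÷ 100 = 25.23 g
sodium pyruvate: 1.57 g/L × 1.66 L = 2.61 g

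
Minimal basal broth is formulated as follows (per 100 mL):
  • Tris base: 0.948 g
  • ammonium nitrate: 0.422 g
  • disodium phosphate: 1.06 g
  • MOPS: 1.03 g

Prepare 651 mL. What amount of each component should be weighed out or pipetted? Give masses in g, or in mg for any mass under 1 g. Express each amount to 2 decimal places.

Ratio of target to recipe volume: 651 / 100 = 6.51.
Tris base: 0.948 g × (651 mL / 100 mL) = 6.17 g
ammonium nitrate: 0.422 g × (651 mL / 100 mL) = 2.75 g
disodium phosphate: 1.06 g × (651 mL / 100 mL) = 6.90 g
MOPS: 1.03 g × (651 mL / 100 mL) = 6.71 g

Tris base 6.17 g; ammonium nitrate 2.75 g; disodium phosphate 6.90 g; MOPS 6.71 g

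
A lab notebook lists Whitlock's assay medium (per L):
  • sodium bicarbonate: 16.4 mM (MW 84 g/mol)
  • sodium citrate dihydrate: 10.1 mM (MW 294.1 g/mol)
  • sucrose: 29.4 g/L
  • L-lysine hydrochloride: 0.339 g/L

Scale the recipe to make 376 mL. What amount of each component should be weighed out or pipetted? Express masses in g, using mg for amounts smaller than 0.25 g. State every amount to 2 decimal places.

sodium bicarbonate 0.52 g; sodium citrate dihydrate 1.12 g; sucrose 11.05 g; L-lysine hydrochloride 127.46 mg

Scale factor relative to 1 L: 0.376.
sodium bicarbonate: 16.4 mmol/L × 84 g/mol × 0.376 L ÷ 1000 = 0.52 g
sodium citrate dihydrate: 10.1 mmol/L × 294.1 g/mol × 0.376 L ÷ 1000 = 1.12 g
sucrose: 29.4 g/L × 0.376 L = 11.05 g
L-lysine hydrochloride: 0.339 g/L × 0.376 L = 0.127464 g = 127.46 mg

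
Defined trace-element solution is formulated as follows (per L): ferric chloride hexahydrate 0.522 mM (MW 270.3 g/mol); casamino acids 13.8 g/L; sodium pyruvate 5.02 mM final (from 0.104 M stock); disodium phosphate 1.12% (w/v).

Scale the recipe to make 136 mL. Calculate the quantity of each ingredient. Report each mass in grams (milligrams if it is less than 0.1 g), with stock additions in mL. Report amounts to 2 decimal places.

ferric chloride hexahydrate 19.19 mg; casamino acids 1.88 g; sodium pyruvate 6.56 mL; disodium phosphate 1.52 g

Scale factor relative to 1 L: 0.136.
ferric chloride hexahydrate: 0.522 mmol/L × 270.3 mg/mmol × 0.136 L = 19.19 mg
casamino acids: 13.8 g/L × 0.136 L = 1.88 g
sodium pyruvate: C1V1 = C2V2 → 5.02 mM × 136 mL ÷ 104 mM = 6.56 mL
disodium phosphate: 1.12 g per 100 mL × 136 mL ÷ 100 = 1.52 g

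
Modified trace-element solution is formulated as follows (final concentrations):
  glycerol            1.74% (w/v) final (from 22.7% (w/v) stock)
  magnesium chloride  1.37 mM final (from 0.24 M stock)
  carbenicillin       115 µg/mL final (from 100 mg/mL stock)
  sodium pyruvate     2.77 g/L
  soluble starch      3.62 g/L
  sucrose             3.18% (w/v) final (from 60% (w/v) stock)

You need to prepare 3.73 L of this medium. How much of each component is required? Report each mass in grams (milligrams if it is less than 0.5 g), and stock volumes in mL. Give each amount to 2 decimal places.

Working volume: 3.73 L.
glycerol: dilute stock: 1.74% ÷ 22.7% × 3730 mL = 285.91 mL
magnesium chloride: C1V1 = C2V2 → 1.37 mM × 3730 mL ÷ 240 mM = 21.29 mL
carbenicillin: V = C2·V2/C1 = 115 µg/mL × 3730 mL ÷ 100000 µg/mL = 4.29 mL
sodium pyruvate: 2.77 g/L × 3.73 L = 10.33 g
soluble starch: 3.62 g/L × 3.73 L = 13.50 g
sucrose: C1V1 = C2V2 → 3.18% ÷ 60% × 3730 mL = 197.69 mL

glycerol 285.91 mL; magnesium chloride 21.29 mL; carbenicillin 4.29 mL; sodium pyruvate 10.33 g; soluble starch 13.50 g; sucrose 197.69 mL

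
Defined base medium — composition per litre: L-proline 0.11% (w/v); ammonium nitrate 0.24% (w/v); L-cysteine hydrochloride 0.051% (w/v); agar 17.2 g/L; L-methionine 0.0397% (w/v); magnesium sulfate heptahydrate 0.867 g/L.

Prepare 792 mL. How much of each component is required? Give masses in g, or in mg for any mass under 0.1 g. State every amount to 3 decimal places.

L-proline 0.871 g; ammonium nitrate 1.901 g; L-cysteine hydrochloride 0.404 g; agar 13.622 g; L-methionine 0.314 g; magnesium sulfate heptahydrate 0.687 g

Working volume: 792 mL = 0.792 L.
L-proline: 0.11 g per 100 mL × 792 mL ÷ 100 = 0.871 g
ammonium nitrate: 0.24 g per 100 mL × 792 mL ÷ 100 = 1.901 g
L-cysteine hydrochloride: 0.051% w/v = 0.51 g/L → 0.51 × 0.792 L = 0.404 g
agar: 17.2 g/L × 0.792 L = 13.622 g
L-methionine: 0.0397 g per 100 mL × 792 mL ÷ 100 = 0.314 g
magnesium sulfate heptahydrate: 0.867 g/L × 0.792 L = 0.687 g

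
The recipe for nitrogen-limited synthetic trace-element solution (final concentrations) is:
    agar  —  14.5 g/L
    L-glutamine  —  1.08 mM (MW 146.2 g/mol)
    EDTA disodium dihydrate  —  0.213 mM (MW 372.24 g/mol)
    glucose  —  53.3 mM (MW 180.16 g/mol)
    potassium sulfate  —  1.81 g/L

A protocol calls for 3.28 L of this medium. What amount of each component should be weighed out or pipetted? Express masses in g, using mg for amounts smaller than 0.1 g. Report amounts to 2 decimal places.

agar 47.56 g; L-glutamine 0.52 g; EDTA disodium dihydrate 0.26 g; glucose 31.50 g; potassium sulfate 5.94 g

Working volume: 3.28 L.
agar: 14.5 g/L × 3.28 L = 47.56 g
L-glutamine: 1.08 mmol/L × 146.2 g/mol × 3.28 L ÷ 1000 = 0.52 g
EDTA disodium dihydrate: 0.213 mmol/L × 372.24 g/mol × 3.28 L ÷ 1000 = 0.26 g
glucose: 53.3 mmol/L × 180.16 g/mol × 3.28 L ÷ 1000 = 31.50 g
potassium sulfate: 1.81 g/L × 3.28 L = 5.94 g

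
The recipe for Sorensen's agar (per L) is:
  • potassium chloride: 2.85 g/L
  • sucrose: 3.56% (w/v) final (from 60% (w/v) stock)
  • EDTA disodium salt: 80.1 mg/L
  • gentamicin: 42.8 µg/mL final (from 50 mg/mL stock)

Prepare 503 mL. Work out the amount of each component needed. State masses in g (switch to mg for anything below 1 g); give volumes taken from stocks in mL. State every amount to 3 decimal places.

potassium chloride 1.434 g; sucrose 29.845 mL; EDTA disodium salt 40.290 mg; gentamicin 0.431 mL

Working volume: 503 mL = 0.503 L.
potassium chloride: 2.85 g/L × 0.503 L = 1.434 g
sucrose: dilute stock: 3.56% ÷ 60% × 503 mL = 29.845 mL
EDTA disodium salt: 80.1 mg/L × 0.503 L = 40.290 mg
gentamicin: V = C2·V2/C1 = 42.8 µg/mL × 503 mL ÷ 50000 µg/mL = 0.431 mL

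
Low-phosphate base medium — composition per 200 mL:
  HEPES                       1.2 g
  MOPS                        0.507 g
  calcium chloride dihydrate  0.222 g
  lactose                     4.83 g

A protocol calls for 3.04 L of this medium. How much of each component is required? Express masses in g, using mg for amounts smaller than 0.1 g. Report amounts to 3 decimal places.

HEPES 18.240 g; MOPS 7.706 g; calcium chloride dihydrate 3.374 g; lactose 73.416 g

Scale factor = 3040 mL / 200 mL = 15.2.
HEPES: 1.2 g × (3040 mL / 200 mL) = 18.240 g
MOPS: 0.507 g × (3040 mL / 200 mL) = 7.706 g
calcium chloride dihydrate: 0.222 g × (3040 mL / 200 mL) = 3.374 g
lactose: 4.83 g × (3040 mL / 200 mL) = 73.416 g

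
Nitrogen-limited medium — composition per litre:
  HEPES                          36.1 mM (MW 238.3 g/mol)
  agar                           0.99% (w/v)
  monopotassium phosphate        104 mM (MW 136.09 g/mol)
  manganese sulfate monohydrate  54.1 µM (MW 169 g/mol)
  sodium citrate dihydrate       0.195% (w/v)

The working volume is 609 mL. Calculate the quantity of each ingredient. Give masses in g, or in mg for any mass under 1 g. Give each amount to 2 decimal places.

HEPES 5.24 g; agar 6.03 g; monopotassium phosphate 8.62 g; manganese sulfate monohydrate 5.57 mg; sodium citrate dihydrate 1.19 g

Working volume: 609 mL = 0.609 L.
HEPES: 36.1 mmol/L × 238.3 g/mol × 0.609 L ÷ 1000 = 5.24 g
agar: 0.99 g per 100 mL × 609 mL ÷ 100 = 6.03 g
monopotassium phosphate: 104 mmol/L × 136.09 g/mol × 0.609 L ÷ 1000 = 8.62 g
manganese sulfate monohydrate: 54.1 µmol/L × 169 g/mol × 0.609 L ÷ 1000 = 5.57 mg
sodium citrate dihydrate: 0.195 g per 100 mL × 609 mL ÷ 100 = 1.19 g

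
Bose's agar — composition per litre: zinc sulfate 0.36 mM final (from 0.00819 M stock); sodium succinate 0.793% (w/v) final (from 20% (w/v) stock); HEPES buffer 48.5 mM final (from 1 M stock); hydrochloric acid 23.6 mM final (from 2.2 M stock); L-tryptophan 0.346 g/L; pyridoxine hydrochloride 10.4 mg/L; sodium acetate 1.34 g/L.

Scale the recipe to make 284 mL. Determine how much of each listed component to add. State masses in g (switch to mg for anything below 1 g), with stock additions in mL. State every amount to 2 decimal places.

zinc sulfate 12.48 mL; sodium succinate 11.26 mL; HEPES buffer 13.77 mL; hydrochloric acid 3.05 mL; L-tryptophan 98.26 mg; pyridoxine hydrochloride 2.95 mg; sodium acetate 380.56 mg

Working volume: 284 mL = 0.284 L.
zinc sulfate: V = C2·V2/C1 = 0.36 mM × 284 mL ÷ 8.19 mM = 12.48 mL
sodium succinate: C1V1 = C2V2 → 0.793% ÷ 20% × 284 mL = 11.26 mL
HEPES buffer: C1V1 = C2V2 → 48.5 mM × 284 mL ÷ 1000 mM = 13.77 mL
hydrochloric acid: C1V1 = C2V2 → 23.6 mM × 284 mL ÷ 2200 mM = 3.05 mL
L-tryptophan: 0.346 g/L × 0.284 L = 0.098264 g = 98.26 mg
pyridoxine hydrochloride: 10.4 mg/L × 0.284 L = 2.95 mg
sodium acetate: 1.34 g/L × 0.284 L = 0.38056 g = 380.56 mg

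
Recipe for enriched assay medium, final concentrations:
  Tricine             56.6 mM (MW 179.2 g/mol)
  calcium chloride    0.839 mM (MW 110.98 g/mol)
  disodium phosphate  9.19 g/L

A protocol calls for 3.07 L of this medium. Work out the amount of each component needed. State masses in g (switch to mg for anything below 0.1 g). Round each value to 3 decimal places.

Working volume: 3.07 L.
Tricine: 56.6 mmol/L × 179.2 g/mol × 3.07 L ÷ 1000 = 31.138 g
calcium chloride: 0.839 mmol/L × 110.98 g/mol × 3.07 L ÷ 1000 = 0.286 g
disodium phosphate: 9.19 g/L × 3.07 L = 28.213 g

Tricine 31.138 g; calcium chloride 0.286 g; disodium phosphate 28.213 g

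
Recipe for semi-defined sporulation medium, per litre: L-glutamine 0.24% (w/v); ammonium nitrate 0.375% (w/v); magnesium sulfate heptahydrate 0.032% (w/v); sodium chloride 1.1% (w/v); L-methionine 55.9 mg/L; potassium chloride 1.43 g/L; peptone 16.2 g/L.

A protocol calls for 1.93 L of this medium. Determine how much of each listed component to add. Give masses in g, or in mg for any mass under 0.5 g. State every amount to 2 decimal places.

Working volume: 1.93 L.
L-glutamine: 0.24% w/v = 2.4 g/L → 2.4 × 1.93 L = 4.63 g
ammonium nitrate: 0.375% w/v = 3.75 g/L → 3.75 × 1.93 L = 7.24 g
magnesium sulfate heptahydrate: 0.032 g per 100 mL × 1930 mL ÷ 100 = 0.62 g
sodium chloride: 1.1 g per 100 mL × 1930 mL ÷ 100 = 21.23 g
L-methionine: 55.9 mg/L × 1.93 L = 107.89 mg
potassium chloride: 1.43 g/L × 1.93 L = 2.76 g
peptone: 16.2 g/L × 1.93 L = 31.27 g

L-glutamine 4.63 g; ammonium nitrate 7.24 g; magnesium sulfate heptahydrate 0.62 g; sodium chloride 21.23 g; L-methionine 107.89 mg; potassium chloride 2.76 g; peptone 31.27 g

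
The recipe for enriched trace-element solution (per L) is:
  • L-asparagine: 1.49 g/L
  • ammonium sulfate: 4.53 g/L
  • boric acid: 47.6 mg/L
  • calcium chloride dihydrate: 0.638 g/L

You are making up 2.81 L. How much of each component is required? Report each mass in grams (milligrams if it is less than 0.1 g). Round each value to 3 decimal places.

Working volume: 2.81 L.
L-asparagine: 1.49 g/L × 2.81 L = 4.187 g
ammonium sulfate: 4.53 g/L × 2.81 L = 12.729 g
boric acid: 47.6 mg/L × 2.81 L = 133.756 mg = 0.134 g
calcium chloride dihydrate: 0.638 g/L × 2.81 L = 1.793 g

L-asparagine 4.187 g; ammonium sulfate 12.729 g; boric acid 0.134 g; calcium chloride dihydrate 1.793 g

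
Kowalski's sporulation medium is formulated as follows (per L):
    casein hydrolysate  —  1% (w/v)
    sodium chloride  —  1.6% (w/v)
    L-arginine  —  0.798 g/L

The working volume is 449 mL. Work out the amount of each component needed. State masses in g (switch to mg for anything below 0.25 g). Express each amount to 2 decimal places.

casein hydrolysate 4.49 g; sodium chloride 7.18 g; L-arginine 0.36 g

Target volume = 449 mL = 0.449 L.
casein hydrolysate: 1 g per 100 mL × 449 mL ÷ 100 = 4.49 g
sodium chloride: 1.6 g per 100 mL × 449 mL ÷ 100 = 7.18 g
L-arginine: 0.798 g/L × 0.449 L = 0.36 g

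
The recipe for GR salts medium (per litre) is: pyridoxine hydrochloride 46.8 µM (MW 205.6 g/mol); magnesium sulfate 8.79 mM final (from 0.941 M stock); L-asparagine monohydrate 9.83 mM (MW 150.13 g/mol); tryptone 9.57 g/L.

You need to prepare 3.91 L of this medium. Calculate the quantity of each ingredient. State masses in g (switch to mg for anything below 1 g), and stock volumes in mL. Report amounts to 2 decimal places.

Working volume: 3.91 L.
pyridoxine hydrochloride: 46.8 µmol/L × 205.6 g/mol × 3.91 L ÷ 1000 = 37.62 mg
magnesium sulfate: V = C2·V2/C1 = 8.79 mM × 3910 mL ÷ 941 mM = 36.52 mL
L-asparagine monohydrate: 9.83 mmol/L × 150.13 g/mol × 3.91 L ÷ 1000 = 5.77 g
tryptone: 9.57 g/L × 3.91 L = 37.42 g

pyridoxine hydrochloride 37.62 mg; magnesium sulfate 36.52 mL; L-asparagine monohydrate 5.77 g; tryptone 37.42 g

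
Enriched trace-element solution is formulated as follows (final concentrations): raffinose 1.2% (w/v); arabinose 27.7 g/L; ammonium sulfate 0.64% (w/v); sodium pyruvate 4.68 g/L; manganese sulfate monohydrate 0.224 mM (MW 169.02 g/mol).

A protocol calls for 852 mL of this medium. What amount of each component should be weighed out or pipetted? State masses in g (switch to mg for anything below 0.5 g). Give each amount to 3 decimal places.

Target volume = 852 mL = 0.852 L.
raffinose: 1.2% w/v = 12 g/L → 12 × 0.852 L = 10.224 g
arabinose: 27.7 g/L × 0.852 L = 23.600 g
ammonium sulfate: 0.64 g per 100 mL × 852 mL ÷ 100 = 5.453 g
sodium pyruvate: 4.68 g/L × 0.852 L = 3.987 g
manganese sulfate monohydrate: 0.224 mmol/L × 169.02 mg/mmol × 0.852 L = 32.257 mg

raffinose 10.224 g; arabinose 23.600 g; ammonium sulfate 5.453 g; sodium pyruvate 3.987 g; manganese sulfate monohydrate 32.257 mg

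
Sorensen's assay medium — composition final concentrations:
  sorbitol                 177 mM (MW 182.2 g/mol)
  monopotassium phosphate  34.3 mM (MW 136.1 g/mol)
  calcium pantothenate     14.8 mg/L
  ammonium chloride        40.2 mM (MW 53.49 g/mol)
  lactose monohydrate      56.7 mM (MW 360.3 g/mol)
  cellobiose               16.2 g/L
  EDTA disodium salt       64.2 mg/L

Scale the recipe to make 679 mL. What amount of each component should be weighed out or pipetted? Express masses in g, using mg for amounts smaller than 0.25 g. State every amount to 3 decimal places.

sorbitol 21.897 g; monopotassium phosphate 3.170 g; calcium pantothenate 10.049 mg; ammonium chloride 1.460 g; lactose monohydrate 13.871 g; cellobiose 11.000 g; EDTA disodium salt 43.592 mg

Target volume = 679 mL = 0.679 L.
sorbitol: 177 mmol/L × 182.2 g/mol × 0.679 L ÷ 1000 = 21.897 g
monopotassium phosphate: 34.3 mmol/L × 136.1 g/mol × 0.679 L ÷ 1000 = 3.170 g
calcium pantothenate: 14.8 mg/L × 0.679 L = 10.049 mg
ammonium chloride: 40.2 mmol/L × 53.49 g/mol × 0.679 L ÷ 1000 = 1.460 g
lactose monohydrate: 56.7 mmol/L × 360.3 g/mol × 0.679 L ÷ 1000 = 13.871 g
cellobiose: 16.2 g/L × 0.679 L = 11.000 g
EDTA disodium salt: 64.2 mg/L × 0.679 L = 43.592 mg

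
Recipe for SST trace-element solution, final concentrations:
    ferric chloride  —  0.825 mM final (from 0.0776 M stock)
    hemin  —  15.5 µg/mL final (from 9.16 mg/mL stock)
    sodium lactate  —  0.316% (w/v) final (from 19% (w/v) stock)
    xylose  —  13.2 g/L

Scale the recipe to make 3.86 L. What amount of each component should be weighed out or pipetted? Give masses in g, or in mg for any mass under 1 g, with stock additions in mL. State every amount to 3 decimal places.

Working volume: 3.86 L.
ferric chloride: C1V1 = C2V2 → 0.825 mM × 3860 mL ÷ 77.6 mM = 41.037 mL
hemin: V = C2·V2/C1 = 15.5 µg/mL × 3860 mL ÷ 9160 µg/mL = 6.532 mL
sodium lactate: V = C2·V2/C1 = 0.316% ÷ 19% × 3860 mL = 64.198 mL
xylose: 13.2 g/L × 3.86 L = 50.952 g

ferric chloride 41.037 mL; hemin 6.532 mL; sodium lactate 64.198 mL; xylose 50.952 g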